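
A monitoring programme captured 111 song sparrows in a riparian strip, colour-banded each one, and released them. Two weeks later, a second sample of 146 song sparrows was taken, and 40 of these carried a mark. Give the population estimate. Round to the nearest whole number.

N ≈ 405

N = (111 × 146) / 40 = 16206 / 40 ≈ 405.1 → 405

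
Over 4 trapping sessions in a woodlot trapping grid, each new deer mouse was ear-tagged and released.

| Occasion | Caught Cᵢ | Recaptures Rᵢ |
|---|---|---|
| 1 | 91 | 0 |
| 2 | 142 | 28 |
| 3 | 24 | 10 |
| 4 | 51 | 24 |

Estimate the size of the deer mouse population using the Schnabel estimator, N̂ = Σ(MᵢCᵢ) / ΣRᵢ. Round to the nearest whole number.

N ≈ 468

Marked at large before each occasion: Mᵢ = Σⱼ<ᵢ (Cⱼ − Rⱼ) → M1=0, M2=91, M3=205, M4=219
Σ MᵢCᵢ = 0·91 + 91·142 + 205·24 + 219·51 = 0 + 12922 + 4920 + 11169 = 29011
Σ Rᵢ = 0 + 28 + 10 + 24 = 62
N̂ = 29011 / 62 ≈ 467.9 → 468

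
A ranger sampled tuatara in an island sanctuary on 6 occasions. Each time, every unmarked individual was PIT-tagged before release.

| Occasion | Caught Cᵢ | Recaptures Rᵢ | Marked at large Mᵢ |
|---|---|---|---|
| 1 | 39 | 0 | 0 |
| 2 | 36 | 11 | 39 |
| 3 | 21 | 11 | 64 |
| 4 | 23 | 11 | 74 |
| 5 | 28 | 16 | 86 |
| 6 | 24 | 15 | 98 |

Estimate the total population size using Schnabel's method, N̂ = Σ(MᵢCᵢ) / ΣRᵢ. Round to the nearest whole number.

N ≈ 144

Σ MᵢCᵢ = 0·39 + 39·36 + 64·21 + 74·23 + 86·28 + 98·24 = 0 + 1404 + 1344 + 1702 + 2408 + 2352 = 9210
Σ Rᵢ = 0 + 11 + 11 + 11 + 16 + 15 = 64
N̂ = 9210 / 64 ≈ 143.9 → 144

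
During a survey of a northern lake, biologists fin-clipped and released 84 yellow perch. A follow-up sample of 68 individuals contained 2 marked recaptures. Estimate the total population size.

If marked individuals mix randomly, R/C ≈ M/N, giving N ≈ M·C/R.
N = (84 × 68) / 2 = 5712 / 2 = 2856

N = 2856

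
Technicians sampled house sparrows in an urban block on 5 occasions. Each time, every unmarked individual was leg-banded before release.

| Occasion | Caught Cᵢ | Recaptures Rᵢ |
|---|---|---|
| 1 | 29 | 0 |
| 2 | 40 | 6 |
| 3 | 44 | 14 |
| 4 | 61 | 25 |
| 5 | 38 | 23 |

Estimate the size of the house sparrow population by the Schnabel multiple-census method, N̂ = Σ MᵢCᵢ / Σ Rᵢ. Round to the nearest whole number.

N ≈ 213

Marked at large before each occasion: Mᵢ = Σⱼ<ᵢ (Cⱼ − Rⱼ) → M1=0, M2=29, M3=63, M4=93, M5=129
Σ MᵢCᵢ = 0·29 + 29·40 + 63·44 + 93·61 + 129·38 = 0 + 1160 + 2772 + 5673 + 4902 = 14507
Σ Rᵢ = 0 + 6 + 14 + 25 + 23 = 68
N̂ = 14507 / 68 ≈ 213.3 → 213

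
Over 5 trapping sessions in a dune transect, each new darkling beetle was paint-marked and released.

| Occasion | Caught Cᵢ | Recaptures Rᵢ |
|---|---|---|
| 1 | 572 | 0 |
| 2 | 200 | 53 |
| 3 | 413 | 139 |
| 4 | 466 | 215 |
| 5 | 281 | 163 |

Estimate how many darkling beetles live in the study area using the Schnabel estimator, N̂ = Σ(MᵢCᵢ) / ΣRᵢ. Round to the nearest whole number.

N ≈ 2147

Marked at large before each occasion: Mᵢ = Σⱼ<ᵢ (Cⱼ − Rⱼ) → M1=0, M2=572, M3=719, M4=993, M5=1244
Σ MᵢCᵢ = 0·572 + 572·200 + 719·413 + 993·466 + 1244·281 = 0 + 114400 + 296947 + 462738 + 349564 = 1223649
Σ Rᵢ = 0 + 53 + 139 + 215 + 163 = 570
N̂ = 1223649 / 570 ≈ 2146.8 → 2147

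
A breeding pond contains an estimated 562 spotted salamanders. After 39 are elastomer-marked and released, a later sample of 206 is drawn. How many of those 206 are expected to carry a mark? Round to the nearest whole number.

expected recaptures ≈ 14

Expected recaptures E[R] = M·C / N.
E[R] = 39 × 206 / 562 = 8034 / 562 ≈ 14.3 → 14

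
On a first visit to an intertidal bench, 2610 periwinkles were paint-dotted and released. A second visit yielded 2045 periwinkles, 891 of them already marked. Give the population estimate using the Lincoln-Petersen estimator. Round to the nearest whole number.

The marked fraction in the recapture sample should equal the marked fraction in the population: 891/2045 = 2610/N.
N = (2610 × 2045) / 891 = 5337450 / 891 ≈ 5990.4 → 5990

N ≈ 5990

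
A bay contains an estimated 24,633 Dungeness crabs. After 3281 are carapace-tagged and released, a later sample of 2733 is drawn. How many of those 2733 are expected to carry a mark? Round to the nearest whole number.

expected recaptures ≈ 364

Expected recaptures E[R] = M·C / N.
E[R] = 3281 × 2733 / 24633 = 8966973 / 24633 ≈ 364.0 → 364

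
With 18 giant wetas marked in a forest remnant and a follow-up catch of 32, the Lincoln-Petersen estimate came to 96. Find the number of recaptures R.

From N = M·C/R: R = M·C / N = 18·32 / 96 = 576 / 96 = 6.

R = 6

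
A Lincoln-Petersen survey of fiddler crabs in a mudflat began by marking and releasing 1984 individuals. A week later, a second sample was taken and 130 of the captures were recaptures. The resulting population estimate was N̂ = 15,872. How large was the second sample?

C = 1040

From N = M·C/R: C = N·R / M = 15872·130 / 1984 = 2063360 / 1984 = 1040.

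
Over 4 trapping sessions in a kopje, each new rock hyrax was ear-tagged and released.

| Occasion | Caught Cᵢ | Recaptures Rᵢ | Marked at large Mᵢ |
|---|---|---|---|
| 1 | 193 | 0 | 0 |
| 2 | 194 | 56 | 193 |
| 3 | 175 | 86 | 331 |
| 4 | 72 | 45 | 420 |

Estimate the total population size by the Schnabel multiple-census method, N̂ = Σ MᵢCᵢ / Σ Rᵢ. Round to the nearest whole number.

Σ MᵢCᵢ = 0·193 + 193·194 + 331·175 + 420·72 = 0 + 37442 + 57925 + 30240 = 125607
Σ Rᵢ = 0 + 56 + 86 + 45 = 187
N̂ = 125607 / 187 ≈ 671.7 → 672

N ≈ 672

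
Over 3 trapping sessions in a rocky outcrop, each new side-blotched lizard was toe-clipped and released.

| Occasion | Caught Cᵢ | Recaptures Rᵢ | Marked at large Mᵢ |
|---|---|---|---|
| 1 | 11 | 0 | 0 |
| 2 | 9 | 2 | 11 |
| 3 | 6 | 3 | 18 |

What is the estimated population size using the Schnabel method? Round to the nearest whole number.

N ≈ 41

Σ MᵢCᵢ = 0·11 + 11·9 + 18·6 = 0 + 99 + 108 = 207
Σ Rᵢ = 0 + 2 + 3 = 5
N̂ = 207 / 5 ≈ 41.4 → 41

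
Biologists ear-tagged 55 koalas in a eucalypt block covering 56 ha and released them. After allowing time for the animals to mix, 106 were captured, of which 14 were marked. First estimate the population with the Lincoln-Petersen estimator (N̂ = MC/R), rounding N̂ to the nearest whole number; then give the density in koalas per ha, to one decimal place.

N̂ = 55·106/14 = 5830/14 ≈ 416.4 → 416
Density = N̂ / area = 416 / 56 ≈ 7.43 → 7.4 per ha

density ≈ 7.4 koalas per ha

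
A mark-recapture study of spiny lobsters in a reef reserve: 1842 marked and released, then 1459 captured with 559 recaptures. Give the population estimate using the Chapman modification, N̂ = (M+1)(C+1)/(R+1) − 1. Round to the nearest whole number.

N̂ = (1842+1)(1459+1)/(559+1) − 1 = 1843·1460/560 − 1
= 2690780/560 − 1 ≈ 4805.0 − 1 ≈ 4804.0 → 4804

N ≈ 4804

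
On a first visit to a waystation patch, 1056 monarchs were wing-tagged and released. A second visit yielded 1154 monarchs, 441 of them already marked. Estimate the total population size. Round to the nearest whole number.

Lincoln-Petersen assumes M/N = R/C, so N = M·C / R.
N = (1056 × 1154) / 441 = 1218624 / 441 ≈ 2763.3 → 2763

N ≈ 2763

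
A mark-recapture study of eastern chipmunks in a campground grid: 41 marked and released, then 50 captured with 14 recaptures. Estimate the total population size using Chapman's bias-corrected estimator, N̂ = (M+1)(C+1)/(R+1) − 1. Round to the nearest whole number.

N ≈ 142

N̂ = (41+1)(50+1)/(14+1) − 1 = 42·51/15 − 1
= 2142/15 − 1 ≈ 142.8 − 1 ≈ 141.8 → 142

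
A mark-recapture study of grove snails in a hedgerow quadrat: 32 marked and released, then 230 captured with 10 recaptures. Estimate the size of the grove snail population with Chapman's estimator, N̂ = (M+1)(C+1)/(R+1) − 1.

N̂ = (32+1)(230+1)/(10+1) − 1 = 33·231/11 − 1
= 7623/11 − 1 = 693 − 1 = 692

N = 692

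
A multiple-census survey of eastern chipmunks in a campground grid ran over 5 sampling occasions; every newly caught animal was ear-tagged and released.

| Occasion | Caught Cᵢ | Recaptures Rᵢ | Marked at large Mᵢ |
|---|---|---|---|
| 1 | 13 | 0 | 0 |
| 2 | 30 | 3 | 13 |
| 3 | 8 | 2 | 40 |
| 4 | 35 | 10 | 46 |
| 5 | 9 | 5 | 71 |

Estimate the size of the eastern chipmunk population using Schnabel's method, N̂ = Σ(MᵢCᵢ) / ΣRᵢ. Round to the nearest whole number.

Σ MᵢCᵢ = 0·13 + 13·30 + 40·8 + 46·35 + 71·9 = 0 + 390 + 320 + 1610 + 639 = 2959
Σ Rᵢ = 0 + 3 + 2 + 10 + 5 = 20
N̂ = 2959 / 20 ≈ 147.9 → 148

N ≈ 148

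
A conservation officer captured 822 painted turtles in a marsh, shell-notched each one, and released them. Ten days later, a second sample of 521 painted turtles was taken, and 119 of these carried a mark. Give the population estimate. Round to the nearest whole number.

N ≈ 3599

N = (822 × 521) / 119 = 428262 / 119 ≈ 3598.8 → 3599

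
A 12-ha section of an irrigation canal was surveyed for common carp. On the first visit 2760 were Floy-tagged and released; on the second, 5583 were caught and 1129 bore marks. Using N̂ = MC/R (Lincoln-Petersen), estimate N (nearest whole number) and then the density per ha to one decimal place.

density ≈ 1137.3 common carp per ha

N̂ = 2760·5583/1129 = 15409080/1129 ≈ 13648.4 → 13648
Density = N̂ / area = 13648 / 12 ≈ 1137.33 → 1137.3 per ha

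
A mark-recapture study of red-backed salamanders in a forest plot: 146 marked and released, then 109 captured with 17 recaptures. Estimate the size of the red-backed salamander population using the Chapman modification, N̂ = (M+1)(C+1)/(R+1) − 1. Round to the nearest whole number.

N̂ = (146+1)(109+1)/(17+1) − 1 = 147·110/18 − 1
= 16170/18 − 1 ≈ 898.3 − 1 ≈ 897.3 → 897

N ≈ 897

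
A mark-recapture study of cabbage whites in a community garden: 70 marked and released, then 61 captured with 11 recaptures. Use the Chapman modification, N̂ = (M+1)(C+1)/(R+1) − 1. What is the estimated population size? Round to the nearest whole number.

N̂ = (70+1)(61+1)/(11+1) − 1 = 71·62/12 − 1
= 4402/12 − 1 ≈ 366.8 − 1 ≈ 365.8 → 366

N ≈ 366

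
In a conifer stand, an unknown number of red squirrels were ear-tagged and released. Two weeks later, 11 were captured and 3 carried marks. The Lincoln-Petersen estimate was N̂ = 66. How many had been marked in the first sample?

M = 18

From N = M·C/R: M = N·R / C = 66·3 / 11 = 198 / 11 = 18.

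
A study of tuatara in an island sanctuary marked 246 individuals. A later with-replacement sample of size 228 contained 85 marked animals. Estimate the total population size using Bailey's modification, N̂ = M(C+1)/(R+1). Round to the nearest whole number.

N̂ = 246·(228+1)/(85+1) = 246·229/86 = 56334/86 ≈ 655.0 → 655

N ≈ 655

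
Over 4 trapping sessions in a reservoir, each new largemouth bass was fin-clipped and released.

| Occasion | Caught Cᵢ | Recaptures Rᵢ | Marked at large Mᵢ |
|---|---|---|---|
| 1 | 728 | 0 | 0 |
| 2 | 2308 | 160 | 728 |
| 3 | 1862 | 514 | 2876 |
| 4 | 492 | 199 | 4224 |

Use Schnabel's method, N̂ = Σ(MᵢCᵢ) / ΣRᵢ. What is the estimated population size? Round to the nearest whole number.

Σ MᵢCᵢ = 0·728 + 728·2308 + 2876·1862 + 4224·492 = 0 + 1680224 + 5355112 + 2078208 = 9113544
Σ Rᵢ = 0 + 160 + 514 + 199 = 873
N̂ = 9113544 / 873 ≈ 10439.3 → 10439

N ≈ 10,439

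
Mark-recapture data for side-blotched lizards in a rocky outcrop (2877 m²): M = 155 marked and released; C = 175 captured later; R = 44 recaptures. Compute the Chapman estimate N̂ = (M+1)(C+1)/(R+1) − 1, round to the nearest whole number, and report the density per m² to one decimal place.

density ≈ 0.2 side-blotched lizards per m²

N̂ = 156·176/45 − 1 = 27456/45 − 1 ≈ 609.1 → 609
Density = N̂ / area = 609 / 2877 ≈ 0.21 → 0.2 per m²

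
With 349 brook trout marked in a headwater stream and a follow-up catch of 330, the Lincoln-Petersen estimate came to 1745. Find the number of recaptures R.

From N = M·C/R: R = M·C / N = 349·330 / 1745 = 115170 / 1745 = 66.

R = 66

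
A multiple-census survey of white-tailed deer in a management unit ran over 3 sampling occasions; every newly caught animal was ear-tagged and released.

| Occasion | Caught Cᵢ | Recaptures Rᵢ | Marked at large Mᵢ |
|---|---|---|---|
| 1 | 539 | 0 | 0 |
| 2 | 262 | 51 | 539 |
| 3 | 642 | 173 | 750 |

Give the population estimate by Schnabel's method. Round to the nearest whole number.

Σ MᵢCᵢ = 0·539 + 539·262 + 750·642 = 0 + 141218 + 481500 = 622718
Σ Rᵢ = 0 + 51 + 173 = 224
N̂ = 622718 / 224 ≈ 2780.0 → 2780

N ≈ 2780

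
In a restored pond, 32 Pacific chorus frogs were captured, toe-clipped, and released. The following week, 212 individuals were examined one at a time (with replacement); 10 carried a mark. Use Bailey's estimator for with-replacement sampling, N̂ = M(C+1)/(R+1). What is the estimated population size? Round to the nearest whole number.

N̂ = 32·(212+1)/(10+1) = 32·213/11 = 6816/11 ≈ 619.6 → 620

N ≈ 620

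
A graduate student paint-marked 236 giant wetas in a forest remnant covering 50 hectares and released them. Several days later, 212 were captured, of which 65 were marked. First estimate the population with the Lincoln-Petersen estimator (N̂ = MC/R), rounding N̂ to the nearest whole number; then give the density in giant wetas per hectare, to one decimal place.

density ≈ 15.4 giant wetas per hectare

N̂ = 236·212/65 = 50032/65 ≈ 769.7 → 770
Density = N̂ / area = 770 / 50 ≈ 15.40 → 15.4 per hectare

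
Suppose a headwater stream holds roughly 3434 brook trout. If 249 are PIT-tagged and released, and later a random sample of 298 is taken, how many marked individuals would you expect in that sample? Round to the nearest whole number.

expected recaptures ≈ 22

The marked fraction of the population is 249/3434, so in a sample of 298 expect C·(M/N) marked.
E[R] = 249 × 298 / 3434 = 74202 / 3434 ≈ 21.6 → 22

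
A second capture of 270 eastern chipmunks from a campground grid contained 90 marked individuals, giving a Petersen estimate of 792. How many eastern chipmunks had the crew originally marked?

From N = M·C/R: M = N·R / C = 792·90 / 270 = 71280 / 270 = 264.

M = 264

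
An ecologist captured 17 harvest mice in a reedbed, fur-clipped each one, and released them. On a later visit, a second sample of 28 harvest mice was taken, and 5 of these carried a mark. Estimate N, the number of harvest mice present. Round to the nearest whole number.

N ≈ 95

Lincoln-Petersen assumes M/N = R/C, so N = M·C / R.
N = (17 × 28) / 5 = 476 / 5 ≈ 95.2 → 95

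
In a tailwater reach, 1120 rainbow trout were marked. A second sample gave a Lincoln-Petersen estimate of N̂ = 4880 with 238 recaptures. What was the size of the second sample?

From N = M·C/R: C = N·R / M = 4880·238 / 1120 = 1161440 / 1120 = 1037.

C = 1037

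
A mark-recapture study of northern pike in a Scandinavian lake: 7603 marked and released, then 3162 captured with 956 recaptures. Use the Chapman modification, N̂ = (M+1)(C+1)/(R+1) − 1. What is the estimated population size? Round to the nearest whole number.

N̂ = (7603+1)(3162+1)/(956+1) − 1 = 7604·3163/957 − 1
= 24051452/957 − 1 ≈ 25132.1 − 1 ≈ 25131.1 → 25131

N ≈ 25,131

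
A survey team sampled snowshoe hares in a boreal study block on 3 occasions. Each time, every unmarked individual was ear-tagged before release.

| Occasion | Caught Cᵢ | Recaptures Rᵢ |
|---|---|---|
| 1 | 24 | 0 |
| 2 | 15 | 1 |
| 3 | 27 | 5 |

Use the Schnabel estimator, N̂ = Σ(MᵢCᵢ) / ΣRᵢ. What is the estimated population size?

Marked at large before each occasion: Mᵢ = Σⱼ<ᵢ (Cⱼ − Rⱼ) → M1=0, M2=24, M3=38
Σ MᵢCᵢ = 0·24 + 24·15 + 38·27 = 0 + 360 + 1026 = 1386
Σ Rᵢ = 0 + 1 + 5 = 6
N̂ = 1386 / 6 = 231

N = 231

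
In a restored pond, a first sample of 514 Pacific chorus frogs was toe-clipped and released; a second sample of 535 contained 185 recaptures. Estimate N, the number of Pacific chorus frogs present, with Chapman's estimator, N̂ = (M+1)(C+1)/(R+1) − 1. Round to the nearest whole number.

N̂ = (514+1)(535+1)/(185+1) − 1 = 515·536/186 − 1
= 276040/186 − 1 ≈ 1484.1 − 1 ≈ 1483.1 → 1483

N ≈ 1483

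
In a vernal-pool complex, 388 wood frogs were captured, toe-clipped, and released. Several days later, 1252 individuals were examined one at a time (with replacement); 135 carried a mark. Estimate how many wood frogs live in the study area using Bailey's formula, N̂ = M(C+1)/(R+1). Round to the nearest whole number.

N ≈ 3575

N̂ = 388·(1252+1)/(135+1) = 388·1253/136 = 486164/136 ≈ 3574.7 → 3575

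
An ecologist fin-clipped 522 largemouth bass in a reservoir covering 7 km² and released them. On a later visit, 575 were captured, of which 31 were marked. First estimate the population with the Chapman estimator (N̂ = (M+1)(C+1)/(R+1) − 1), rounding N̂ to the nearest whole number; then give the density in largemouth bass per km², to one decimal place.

N̂ = 523·576/32 − 1 = 301248/32 − 1 = 9413
Density = N̂ / area = 9413 / 7 ≈ 1344.71 → 1344.7 per km²

density ≈ 1344.7 largemouth bass per km²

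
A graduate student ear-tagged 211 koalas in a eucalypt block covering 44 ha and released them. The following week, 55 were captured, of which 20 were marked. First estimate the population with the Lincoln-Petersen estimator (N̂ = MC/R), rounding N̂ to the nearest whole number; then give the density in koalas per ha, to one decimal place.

N̂ = 211·55/20 = 11605/20 ≈ 580.2 → 580
Density = N̂ / area = 580 / 44 ≈ 13.18 → 13.2 per ha

density ≈ 13.2 koalas per ha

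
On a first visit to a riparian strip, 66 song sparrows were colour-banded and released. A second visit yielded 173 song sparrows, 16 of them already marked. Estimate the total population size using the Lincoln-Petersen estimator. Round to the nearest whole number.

N = (66 × 173) / 16 = 11418 / 16 ≈ 713.6 → 714

N ≈ 714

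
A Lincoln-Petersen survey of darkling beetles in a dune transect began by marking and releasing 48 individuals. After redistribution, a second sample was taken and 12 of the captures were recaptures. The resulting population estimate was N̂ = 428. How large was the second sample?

From N = M·C/R: C = N·R / M = 428·12 / 48 = 5136 / 48 = 107.

C = 107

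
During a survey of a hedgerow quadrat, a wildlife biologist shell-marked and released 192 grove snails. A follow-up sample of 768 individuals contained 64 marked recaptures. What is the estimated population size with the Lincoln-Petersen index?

Lincoln-Petersen assumes M/N = R/C, so N = M·C / R.
N = (192 × 768) / 64 = 147456 / 64 = 2304

N = 2304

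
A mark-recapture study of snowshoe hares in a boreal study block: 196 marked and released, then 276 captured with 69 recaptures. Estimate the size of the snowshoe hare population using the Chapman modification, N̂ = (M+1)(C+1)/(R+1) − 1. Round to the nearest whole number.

N̂ = (196+1)(276+1)/(69+1) − 1 = 197·277/70 − 1
= 54569/70 − 1 ≈ 779.6 − 1 ≈ 778.6 → 779

N ≈ 779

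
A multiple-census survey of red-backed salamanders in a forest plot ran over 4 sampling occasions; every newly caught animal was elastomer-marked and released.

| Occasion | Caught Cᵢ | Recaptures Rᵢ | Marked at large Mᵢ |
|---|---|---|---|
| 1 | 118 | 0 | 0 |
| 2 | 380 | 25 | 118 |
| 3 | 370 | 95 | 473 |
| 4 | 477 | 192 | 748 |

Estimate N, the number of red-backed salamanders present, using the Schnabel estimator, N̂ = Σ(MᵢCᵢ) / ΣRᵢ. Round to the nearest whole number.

N ≈ 1848

Σ MᵢCᵢ = 0·118 + 118·380 + 473·370 + 748·477 = 0 + 44840 + 175010 + 356796 = 576646
Σ Rᵢ = 0 + 25 + 95 + 192 = 312
N̂ = 576646 / 312 ≈ 1848.2 → 1848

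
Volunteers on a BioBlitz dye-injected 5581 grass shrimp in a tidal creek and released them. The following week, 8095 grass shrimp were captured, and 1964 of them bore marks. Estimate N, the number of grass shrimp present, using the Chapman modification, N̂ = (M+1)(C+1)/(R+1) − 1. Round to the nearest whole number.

N ≈ 22,997

N̂ = (5581+1)(8095+1)/(1964+1) − 1 = 5582·8096/1965 − 1
= 45191872/1965 − 1 ≈ 22998.4 − 1 ≈ 22997.4 → 22997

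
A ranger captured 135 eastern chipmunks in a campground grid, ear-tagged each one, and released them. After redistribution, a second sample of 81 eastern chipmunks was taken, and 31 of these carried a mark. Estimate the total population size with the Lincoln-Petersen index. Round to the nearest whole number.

N = (135 × 81) / 31 = 10935 / 31 ≈ 352.7 → 353

N ≈ 353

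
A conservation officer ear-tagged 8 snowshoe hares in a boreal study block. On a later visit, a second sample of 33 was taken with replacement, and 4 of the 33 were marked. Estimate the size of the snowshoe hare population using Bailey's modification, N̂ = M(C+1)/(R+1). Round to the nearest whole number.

N ≈ 54

N̂ = 8·(33+1)/(4+1) = 8·34/5 = 272/5 ≈ 54.4 → 54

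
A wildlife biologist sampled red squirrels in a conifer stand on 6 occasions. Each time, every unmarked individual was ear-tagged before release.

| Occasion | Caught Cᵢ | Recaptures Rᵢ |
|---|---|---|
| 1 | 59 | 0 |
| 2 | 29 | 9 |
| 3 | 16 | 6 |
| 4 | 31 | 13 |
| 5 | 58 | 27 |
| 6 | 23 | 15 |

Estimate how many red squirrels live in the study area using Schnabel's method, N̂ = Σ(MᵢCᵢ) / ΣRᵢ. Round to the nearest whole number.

N ≈ 216

Marked at large before each occasion: Mᵢ = Σⱼ<ᵢ (Cⱼ − Rⱼ) → M1=0, M2=59, M3=79, M4=89, M5=107, M6=138
Σ MᵢCᵢ = 0·59 + 59·29 + 79·16 + 89·31 + 107·58 + 138·23 = 0 + 1711 + 1264 + 2759 + 6206 + 3174 = 15114
Σ Rᵢ = 0 + 9 + 6 + 13 + 27 + 15 = 70
N̂ = 15114 / 70 ≈ 215.9 → 216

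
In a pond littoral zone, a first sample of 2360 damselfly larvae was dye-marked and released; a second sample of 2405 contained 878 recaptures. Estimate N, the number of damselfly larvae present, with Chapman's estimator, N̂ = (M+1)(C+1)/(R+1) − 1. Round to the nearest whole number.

N ≈ 6462

N̂ = (2360+1)(2405+1)/(878+1) − 1 = 2361·2406/879 − 1
= 5680566/879 − 1 ≈ 6462.5 − 1 ≈ 6461.5 → 6462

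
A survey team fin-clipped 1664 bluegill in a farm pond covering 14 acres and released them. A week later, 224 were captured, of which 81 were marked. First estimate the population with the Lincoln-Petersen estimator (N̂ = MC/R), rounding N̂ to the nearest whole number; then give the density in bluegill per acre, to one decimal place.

N̂ = 1664·224/81 = 372736/81 ≈ 4601.7 → 4602
Density = N̂ / area = 4602 / 14 ≈ 328.71 → 328.7 per acre

density ≈ 328.7 bluegill per acre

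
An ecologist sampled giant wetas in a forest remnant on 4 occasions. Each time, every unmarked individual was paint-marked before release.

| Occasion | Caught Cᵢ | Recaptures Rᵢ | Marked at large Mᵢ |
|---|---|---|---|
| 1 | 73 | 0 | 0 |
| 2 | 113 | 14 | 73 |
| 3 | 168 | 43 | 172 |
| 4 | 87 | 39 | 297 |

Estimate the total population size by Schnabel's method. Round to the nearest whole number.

Σ MᵢCᵢ = 0·73 + 73·113 + 172·168 + 297·87 = 0 + 8249 + 28896 + 25839 = 62984
Σ Rᵢ = 0 + 14 + 43 + 39 = 96
N̂ = 62984 / 96 ≈ 656.1 → 656

N ≈ 656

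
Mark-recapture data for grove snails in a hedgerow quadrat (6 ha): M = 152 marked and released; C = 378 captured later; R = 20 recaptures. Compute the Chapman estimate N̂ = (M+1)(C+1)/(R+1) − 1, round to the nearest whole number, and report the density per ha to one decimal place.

N̂ = 153·379/21 − 1 = 57987/21 − 1 ≈ 2760.3 → 2760
Density = N̂ / area = 2760 / 6 = 460.0 per ha

density ≈ 460.0 grove snails per ha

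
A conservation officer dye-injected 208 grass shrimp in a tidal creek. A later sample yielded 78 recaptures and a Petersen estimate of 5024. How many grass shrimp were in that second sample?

C = 1884

From N = M·C/R: C = N·R / M = 5024·78 / 208 = 391872 / 208 = 1884.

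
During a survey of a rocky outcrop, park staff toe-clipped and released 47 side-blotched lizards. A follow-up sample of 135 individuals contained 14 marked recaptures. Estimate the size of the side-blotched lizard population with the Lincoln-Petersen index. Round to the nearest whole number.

N ≈ 453

The marked fraction in the recapture sample should equal the marked fraction in the population: 14/135 = 47/N.
N = (47 × 135) / 14 = 6345 / 14 ≈ 453.2 → 453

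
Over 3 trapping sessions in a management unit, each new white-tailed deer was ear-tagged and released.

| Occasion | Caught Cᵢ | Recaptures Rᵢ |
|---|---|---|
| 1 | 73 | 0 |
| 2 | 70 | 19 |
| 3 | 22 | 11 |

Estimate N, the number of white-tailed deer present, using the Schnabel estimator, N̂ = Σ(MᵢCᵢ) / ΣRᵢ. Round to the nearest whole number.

Marked at large before each occasion: Mᵢ = Σⱼ<ᵢ (Cⱼ − Rⱼ) → M1=0, M2=73, M3=124
Σ MᵢCᵢ = 0·73 + 73·70 + 124·22 = 0 + 5110 + 2728 = 7838
Σ Rᵢ = 0 + 19 + 11 = 30
N̂ = 7838 / 30 ≈ 261.3 → 261

N ≈ 261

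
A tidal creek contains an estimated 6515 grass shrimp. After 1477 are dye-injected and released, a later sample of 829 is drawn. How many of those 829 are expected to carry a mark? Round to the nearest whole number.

Expected recaptures E[R] = M·C / N.
E[R] = 1477 × 829 / 6515 = 1224433 / 6515 ≈ 187.9 → 188

expected recaptures ≈ 188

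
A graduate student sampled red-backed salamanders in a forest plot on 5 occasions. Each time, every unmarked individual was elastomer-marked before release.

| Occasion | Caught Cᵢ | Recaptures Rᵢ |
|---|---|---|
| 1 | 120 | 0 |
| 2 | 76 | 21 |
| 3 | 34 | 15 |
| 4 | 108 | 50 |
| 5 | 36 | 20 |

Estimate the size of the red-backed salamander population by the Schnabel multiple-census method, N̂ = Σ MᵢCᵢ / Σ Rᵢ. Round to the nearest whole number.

N ≈ 425

Marked at large before each occasion: Mᵢ = Σⱼ<ᵢ (Cⱼ − Rⱼ) → M1=0, M2=120, M3=175, M4=194, M5=252
Σ MᵢCᵢ = 0·120 + 120·76 + 175·34 + 194·108 + 252·36 = 0 + 9120 + 5950 + 20952 + 9072 = 45094
Σ Rᵢ = 0 + 21 + 15 + 50 + 20 = 106
N̂ = 45094 / 106 ≈ 425.4 → 425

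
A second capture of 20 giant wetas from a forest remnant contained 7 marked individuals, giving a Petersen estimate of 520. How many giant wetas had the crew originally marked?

From N = M·C/R: M = N·R / C = 520·7 / 20 = 3640 / 20 = 182.

M = 182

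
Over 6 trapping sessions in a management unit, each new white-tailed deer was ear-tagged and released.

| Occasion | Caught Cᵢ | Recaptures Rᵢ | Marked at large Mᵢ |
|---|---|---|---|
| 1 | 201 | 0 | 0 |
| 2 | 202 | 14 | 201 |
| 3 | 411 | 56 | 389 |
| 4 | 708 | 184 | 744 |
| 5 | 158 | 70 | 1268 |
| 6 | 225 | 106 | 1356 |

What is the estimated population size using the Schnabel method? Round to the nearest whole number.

Σ MᵢCᵢ = 0·201 + 201·202 + 389·411 + 744·708 + 1268·158 + 1356·225 = 0 + 40602 + 159879 + 526752 + 200344 + 305100 = 1232677
Σ Rᵢ = 0 + 14 + 56 + 184 + 70 + 106 = 430
N̂ = 1232677 / 430 ≈ 2866.7 → 2867

N ≈ 2867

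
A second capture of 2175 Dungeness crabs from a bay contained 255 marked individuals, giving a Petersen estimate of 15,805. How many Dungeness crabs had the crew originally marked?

M = 1853

From N = M·C/R: M = N·R / C = 15805·255 / 2175 = 4030275 / 2175 = 1853.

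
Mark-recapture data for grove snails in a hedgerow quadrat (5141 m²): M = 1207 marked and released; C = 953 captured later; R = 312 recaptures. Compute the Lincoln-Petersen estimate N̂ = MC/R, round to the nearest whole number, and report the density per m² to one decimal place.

density ≈ 0.7 grove snails per m²

N̂ = 1207·953/312 = 1150271/312 ≈ 3686.8 → 3687
Density = N̂ / area = 3687 / 5141 ≈ 0.72 → 0.7 per m²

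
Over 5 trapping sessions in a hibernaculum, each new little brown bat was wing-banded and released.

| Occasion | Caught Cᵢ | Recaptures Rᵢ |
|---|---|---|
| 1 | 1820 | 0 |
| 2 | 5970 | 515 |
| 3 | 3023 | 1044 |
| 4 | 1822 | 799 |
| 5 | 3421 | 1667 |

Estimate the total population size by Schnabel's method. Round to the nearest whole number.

N ≈ 21,087

Marked at large before each occasion: Mᵢ = Σⱼ<ᵢ (Cⱼ − Rⱼ) → M1=0, M2=1820, M3=7275, M4=9254, M5=10277
Σ MᵢCᵢ = 0·1820 + 1820·5970 + 7275·3023 + 9254·1822 + 10277·3421 = 0 + 10865400 + 21992325 + 16860788 + 35157617 = 84876130
Σ Rᵢ = 0 + 515 + 1044 + 799 + 1667 = 4025
N̂ = 84876130 / 4025 ≈ 21087.2 → 21087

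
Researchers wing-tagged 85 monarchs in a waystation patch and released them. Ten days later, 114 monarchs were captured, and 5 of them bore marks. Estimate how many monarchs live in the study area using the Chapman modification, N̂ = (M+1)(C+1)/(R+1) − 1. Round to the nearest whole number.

N ≈ 1647

N̂ = (85+1)(114+1)/(5+1) − 1 = 86·115/6 − 1
= 9890/6 − 1 ≈ 1648.3 − 1 ≈ 1647.3 → 1647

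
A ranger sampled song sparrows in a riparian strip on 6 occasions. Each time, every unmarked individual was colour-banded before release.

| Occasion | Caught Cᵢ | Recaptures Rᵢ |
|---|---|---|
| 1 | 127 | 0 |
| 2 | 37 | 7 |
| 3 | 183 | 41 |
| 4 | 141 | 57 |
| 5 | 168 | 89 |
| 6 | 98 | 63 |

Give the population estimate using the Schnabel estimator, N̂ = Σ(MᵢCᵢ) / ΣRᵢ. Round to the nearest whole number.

Marked at large before each occasion: Mᵢ = Σⱼ<ᵢ (Cⱼ − Rⱼ) → M1=0, M2=127, M3=157, M4=299, M5=383, M6=462
Σ MᵢCᵢ = 0·127 + 127·37 + 157·183 + 299·141 + 383·168 + 462·98 = 0 + 4699 + 28731 + 42159 + 64344 + 45276 = 185209
Σ Rᵢ = 0 + 7 + 41 + 57 + 89 + 63 = 257
N̂ = 185209 / 257 ≈ 720.7 → 721

N ≈ 721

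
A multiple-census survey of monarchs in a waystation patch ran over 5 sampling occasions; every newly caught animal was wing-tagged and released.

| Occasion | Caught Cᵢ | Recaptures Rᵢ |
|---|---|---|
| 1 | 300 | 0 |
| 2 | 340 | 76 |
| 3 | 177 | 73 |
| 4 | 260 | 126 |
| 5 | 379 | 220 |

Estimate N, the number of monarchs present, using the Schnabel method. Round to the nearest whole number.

Marked at large before each occasion: Mᵢ = Σⱼ<ᵢ (Cⱼ − Rⱼ) → M1=0, M2=300, M3=564, M4=668, M5=802
Σ MᵢCᵢ = 0·300 + 300·340 + 564·177 + 668·260 + 802·379 = 0 + 102000 + 99828 + 173680 + 303958 = 679466
Σ Rᵢ = 0 + 76 + 73 + 126 + 220 = 495
N̂ = 679466 / 495 ≈ 1372.7 → 1373

N ≈ 1373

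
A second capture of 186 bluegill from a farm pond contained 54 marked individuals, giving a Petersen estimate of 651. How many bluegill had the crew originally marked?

From N = M·C/R: M = N·R / C = 651·54 / 186 = 35154 / 186 = 189.

M = 189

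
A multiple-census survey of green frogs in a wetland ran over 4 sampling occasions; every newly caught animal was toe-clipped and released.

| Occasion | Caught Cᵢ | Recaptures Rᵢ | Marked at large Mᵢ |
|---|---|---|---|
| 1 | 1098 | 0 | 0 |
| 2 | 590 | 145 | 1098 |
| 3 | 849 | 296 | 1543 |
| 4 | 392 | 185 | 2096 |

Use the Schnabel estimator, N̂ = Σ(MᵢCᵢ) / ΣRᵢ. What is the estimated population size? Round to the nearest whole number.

N ≈ 4440

Σ MᵢCᵢ = 0·1098 + 1098·590 + 1543·849 + 2096·392 = 0 + 647820 + 1310007 + 821632 = 2779459
Σ Rᵢ = 0 + 145 + 296 + 185 = 626
N̂ = 2779459 / 626 ≈ 4440.0 → 4440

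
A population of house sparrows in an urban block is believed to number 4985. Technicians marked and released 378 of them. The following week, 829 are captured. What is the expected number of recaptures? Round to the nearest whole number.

expected recaptures ≈ 63

The marked fraction of the population is 378/4985, so in a sample of 829 expect C·(M/N) marked.
E[R] = 378 × 829 / 4985 = 313362 / 4985 ≈ 62.9 → 63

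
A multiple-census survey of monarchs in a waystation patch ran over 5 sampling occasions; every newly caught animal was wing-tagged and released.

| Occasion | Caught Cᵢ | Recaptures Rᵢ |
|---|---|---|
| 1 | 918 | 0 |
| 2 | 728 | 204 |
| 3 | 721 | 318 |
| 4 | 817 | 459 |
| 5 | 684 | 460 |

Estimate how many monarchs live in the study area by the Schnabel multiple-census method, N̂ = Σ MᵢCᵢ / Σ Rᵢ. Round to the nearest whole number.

N ≈ 3277

Marked at large before each occasion: Mᵢ = Σⱼ<ᵢ (Cⱼ − Rⱼ) → M1=0, M2=918, M3=1442, M4=1845, M5=2203
Σ MᵢCᵢ = 0·918 + 918·728 + 1442·721 + 1845·817 + 2203·684 = 0 + 668304 + 1039682 + 1507365 + 1506852 = 4722203
Σ Rᵢ = 0 + 204 + 318 + 459 + 460 = 1441
N̂ = 4722203 / 1441 ≈ 3277.0 → 3277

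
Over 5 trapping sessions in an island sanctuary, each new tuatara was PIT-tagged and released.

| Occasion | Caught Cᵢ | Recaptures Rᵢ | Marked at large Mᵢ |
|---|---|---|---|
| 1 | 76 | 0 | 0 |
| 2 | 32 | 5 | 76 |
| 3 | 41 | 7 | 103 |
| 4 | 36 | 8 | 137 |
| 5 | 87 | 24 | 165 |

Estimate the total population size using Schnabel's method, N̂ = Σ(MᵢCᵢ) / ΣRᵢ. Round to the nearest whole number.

N ≈ 590

Σ MᵢCᵢ = 0·76 + 76·32 + 103·41 + 137·36 + 165·87 = 0 + 2432 + 4223 + 4932 + 14355 = 25942
Σ Rᵢ = 0 + 5 + 7 + 8 + 24 = 44
N̂ = 25942 / 44 ≈ 589.6 → 590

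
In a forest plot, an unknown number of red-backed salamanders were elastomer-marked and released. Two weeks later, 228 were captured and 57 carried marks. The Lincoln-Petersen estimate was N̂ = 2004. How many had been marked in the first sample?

From N = M·C/R: M = N·R / C = 2004·57 / 228 = 114228 / 228 = 501.

M = 501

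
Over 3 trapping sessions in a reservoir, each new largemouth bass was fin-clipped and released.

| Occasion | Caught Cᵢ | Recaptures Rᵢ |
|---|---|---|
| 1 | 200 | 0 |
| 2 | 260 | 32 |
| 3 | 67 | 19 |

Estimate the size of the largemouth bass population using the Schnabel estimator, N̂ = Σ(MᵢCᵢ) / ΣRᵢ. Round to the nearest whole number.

N ≈ 1582

Marked at large before each occasion: Mᵢ = Σⱼ<ᵢ (Cⱼ − Rⱼ) → M1=0, M2=200, M3=428
Σ MᵢCᵢ = 0·200 + 200·260 + 428·67 = 0 + 52000 + 28676 = 80676
Σ Rᵢ = 0 + 32 + 19 = 51
N̂ = 80676 / 51 ≈ 1581.9 → 1582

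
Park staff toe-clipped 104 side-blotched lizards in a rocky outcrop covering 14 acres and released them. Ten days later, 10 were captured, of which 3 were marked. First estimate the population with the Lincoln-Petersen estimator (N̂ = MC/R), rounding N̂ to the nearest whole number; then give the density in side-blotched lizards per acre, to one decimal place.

density ≈ 24.8 side-blotched lizards per acre

N̂ = 104·10/3 = 1040/3 ≈ 346.7 → 347
Density = N̂ / area = 347 / 14 ≈ 24.79 → 24.8 per acre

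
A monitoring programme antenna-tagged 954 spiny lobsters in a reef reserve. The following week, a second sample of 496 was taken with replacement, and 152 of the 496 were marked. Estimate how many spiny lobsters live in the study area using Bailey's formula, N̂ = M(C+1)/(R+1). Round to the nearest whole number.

N ≈ 3099

N̂ = 954·(496+1)/(152+1) = 954·497/153 = 474138/153 ≈ 3098.9 → 3099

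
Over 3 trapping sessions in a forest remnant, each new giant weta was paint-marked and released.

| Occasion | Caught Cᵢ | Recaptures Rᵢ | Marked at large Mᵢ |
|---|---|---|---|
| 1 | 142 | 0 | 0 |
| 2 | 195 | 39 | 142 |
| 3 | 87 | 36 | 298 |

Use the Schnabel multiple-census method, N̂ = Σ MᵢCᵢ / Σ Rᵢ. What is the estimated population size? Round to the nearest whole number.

Σ MᵢCᵢ = 0·142 + 142·195 + 298·87 = 0 + 27690 + 25926 = 53616
Σ Rᵢ = 0 + 39 + 36 = 75
N̂ = 53616 / 75 ≈ 714.9 → 715

N ≈ 715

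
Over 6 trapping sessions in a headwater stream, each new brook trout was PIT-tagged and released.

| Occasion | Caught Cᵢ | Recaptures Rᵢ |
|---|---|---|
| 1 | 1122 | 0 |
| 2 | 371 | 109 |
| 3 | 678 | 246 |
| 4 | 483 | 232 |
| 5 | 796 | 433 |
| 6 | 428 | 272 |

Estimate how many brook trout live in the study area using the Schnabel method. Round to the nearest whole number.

N ≈ 3806

Marked at large before each occasion: Mᵢ = Σⱼ<ᵢ (Cⱼ − Rⱼ) → M1=0, M2=1122, M3=1384, M4=1816, M5=2067, M6=2430
Σ MᵢCᵢ = 0·1122 + 1122·371 + 1384·678 + 1816·483 + 2067·796 + 2430·428 = 0 + 416262 + 938352 + 877128 + 1645332 + 1040040 = 4917114
Σ Rᵢ = 0 + 109 + 246 + 232 + 433 + 272 = 1292
N̂ = 4917114 / 1292 ≈ 3805.8 → 3806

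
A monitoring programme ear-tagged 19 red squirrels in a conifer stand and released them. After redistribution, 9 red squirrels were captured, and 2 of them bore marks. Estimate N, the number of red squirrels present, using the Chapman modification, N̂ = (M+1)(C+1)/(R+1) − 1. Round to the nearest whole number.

N̂ = (19+1)(9+1)/(2+1) − 1 = 20·10/3 − 1
= 200/3 − 1 ≈ 66.7 − 1 ≈ 65.7 → 66

N ≈ 66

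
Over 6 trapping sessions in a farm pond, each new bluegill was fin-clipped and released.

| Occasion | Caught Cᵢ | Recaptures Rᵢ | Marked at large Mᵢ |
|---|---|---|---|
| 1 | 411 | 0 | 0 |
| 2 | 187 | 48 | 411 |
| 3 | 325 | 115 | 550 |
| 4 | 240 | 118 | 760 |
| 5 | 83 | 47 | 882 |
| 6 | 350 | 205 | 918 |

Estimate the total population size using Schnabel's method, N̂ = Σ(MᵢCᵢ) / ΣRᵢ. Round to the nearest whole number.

N ≈ 1562

Σ MᵢCᵢ = 0·411 + 411·187 + 550·325 + 760·240 + 882·83 + 918·350 = 0 + 76857 + 178750 + 182400 + 73206 + 321300 = 832513
Σ Rᵢ = 0 + 48 + 115 + 118 + 47 + 205 = 533
N̂ = 832513 / 533 ≈ 1561.9 → 1562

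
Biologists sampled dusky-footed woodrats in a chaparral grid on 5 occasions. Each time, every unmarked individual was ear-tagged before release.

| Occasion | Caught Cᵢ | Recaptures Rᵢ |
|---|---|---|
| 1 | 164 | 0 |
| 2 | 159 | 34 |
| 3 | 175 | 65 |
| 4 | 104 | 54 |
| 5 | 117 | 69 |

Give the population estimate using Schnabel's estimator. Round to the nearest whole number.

N ≈ 769

Marked at large before each occasion: Mᵢ = Σⱼ<ᵢ (Cⱼ − Rⱼ) → M1=0, M2=164, M3=289, M4=399, M5=449
Σ MᵢCᵢ = 0·164 + 164·159 + 289·175 + 399·104 + 449·117 = 0 + 26076 + 50575 + 41496 + 52533 = 170680
Σ Rᵢ = 0 + 34 + 65 + 54 + 69 = 222
N̂ = 170680 / 222 ≈ 768.8 → 769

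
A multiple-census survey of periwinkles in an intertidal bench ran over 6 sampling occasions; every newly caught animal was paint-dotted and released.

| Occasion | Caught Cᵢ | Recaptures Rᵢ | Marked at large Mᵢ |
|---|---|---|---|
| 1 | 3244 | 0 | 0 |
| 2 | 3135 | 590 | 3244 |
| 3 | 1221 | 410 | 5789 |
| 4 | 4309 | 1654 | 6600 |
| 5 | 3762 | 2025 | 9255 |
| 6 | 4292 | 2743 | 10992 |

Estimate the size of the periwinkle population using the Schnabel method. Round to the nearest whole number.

Σ MᵢCᵢ = 0·3244 + 3244·3135 + 5789·1221 + 6600·4309 + 9255·3762 + 10992·4292 = 0 + 10169940 + 7068369 + 28439400 + 34817310 + 47177664 = 127672683
Σ Rᵢ = 0 + 590 + 410 + 1654 + 2025 + 2743 = 7422
N̂ = 127672683 / 7422 ≈ 17201.9 → 17202

N ≈ 17,202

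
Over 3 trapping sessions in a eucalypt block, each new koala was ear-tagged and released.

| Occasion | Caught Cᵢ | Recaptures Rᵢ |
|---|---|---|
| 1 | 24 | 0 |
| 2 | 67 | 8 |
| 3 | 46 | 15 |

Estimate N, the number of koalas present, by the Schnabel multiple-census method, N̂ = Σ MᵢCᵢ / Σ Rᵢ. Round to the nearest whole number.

Marked at large before each occasion: Mᵢ = Σⱼ<ᵢ (Cⱼ − Rⱼ) → M1=0, M2=24, M3=83
Σ MᵢCᵢ = 0·24 + 24·67 + 83·46 = 0 + 1608 + 3818 = 5426
Σ Rᵢ = 0 + 8 + 15 = 23
N̂ = 5426 / 23 ≈ 235.9 → 236

N ≈ 236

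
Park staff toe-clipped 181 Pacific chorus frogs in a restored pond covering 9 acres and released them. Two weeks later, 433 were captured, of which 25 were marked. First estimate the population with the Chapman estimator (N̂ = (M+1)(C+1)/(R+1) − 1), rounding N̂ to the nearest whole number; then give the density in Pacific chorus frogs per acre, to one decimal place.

density ≈ 337.4 Pacific chorus frogs per acre

N̂ = 182·434/26 − 1 = 78988/26 − 1 = 3037
Density = N̂ / area = 3037 / 9 ≈ 337.44 → 337.4 per acre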